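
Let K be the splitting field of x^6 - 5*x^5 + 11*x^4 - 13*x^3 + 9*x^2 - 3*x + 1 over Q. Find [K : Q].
6

The degree of the splitting field over Q equals the order of the Galois group, so first determine the group. The polynomial f is an irreducible sextic over Q, so G = Gal(f/Q) is one of the 16 transitive subgroups 6T1, ..., 6T16 of S_6. The discriminant of f is -16807, which is not a perfect square, so G is not contained in A_6. The transitive groups of degree 6 not contained in A_6 are: C_6 (6T1, order 6), S_3 (6T2, order 6), D_6 (6T3, order 12), C_3 x S_3 (6T5, order 18), A_4 x C_2 (6T6, order 24), S_4 (6T8, order 24), S_3 x S_3 (6T9, order 36), S_4 x C_2 (6T11, order 48), (S_3 x S_3) : C_2 (6T13, order 72), PGL(2,5) (6T14, order 120), S_6 (6T16, order 720). By Dedekind's theorem, for a prime p not dividing disc(f) the degrees of the irreducible factors of f mod p form the cycle type of an element of G. Factoring f modulo the 37 such primes p <= 163 (skipping 7, which divides the discriminant), each new pattern first appears at: mod 2: f = (x^3 + x + 1)(x^3 + x^2 + 1), pattern 3+3; mod 3: f = (x^6 + x^5 + 2x^4 + 2x^3 + 1), pattern 6; mod 13: f = (x^2 + x + 12)(x^2 + 3x + 10)(x^2 + 4x + 9), pattern 2+2+2; mod 29: f = (x + 3)(x + 4)(x + 5)(x + 8)(x + 12)(x + 21), pattern 1+1+1+1+1+1. No other pattern occurs in this range, so the set of observed cycle types is {3+3, 6, 2+2+2, 1+1+1+1+1+1}. The candidates containing elements of all these cycle types are C_6 (6T1) of order 6, D_6 (6T3) of order 12, C_3 x S_3 (6T5) of order 18, A_4 x C_2 (6T6) of order 24, S_3 x S_3 (6T9) of order 36, S_4 x C_2 (6T11) of order 48, (S_3 x S_3) : C_2 (6T13) of order 72, PGL(2,5) (6T14) of order 120, S_6 (6T16) of order 720; the others are excluded. The observed types are precisely the cycle types that occur in C_6 (6T1). Each of the other remaining candidates has further cycle types, and by the Chebotarev density theorem the matching factorization patterns would occur for a proportion of primes equal to their share of the group: D_6 (6T3) additionally contains elements of type 2+2+1+1 (3 of its 12 elements, about 25% of primes); C_3 x S_3 (6T5) additionally contains elements of type 3+1+1+1 (4 of its 18 elements, about 22% of primes); A_4 x C_2 (6T6) additionally contains elements of type 2+2+1+1, 2+1+1+1+1 (6 of its 24 elements, about 25% of primes); S_3 x S_3 (6T9) additionally contains elements of type 3+1+1+1, 2+2+1+1 (13 of its 36 elements, about 36% of primes); S_4 x C_2 (6T11) additionally contains elements of type 4+2, 4+1+1, 2+2+1+1, 2+1+1+1+1 (24 of its 48 elements, about 50% of primes); (S_3 x S_3) : C_2 (6T13) additionally contains elements of type 4+2, 3+2+1, 3+1+1+1, 2+2+1+1, 2+1+1+1+1 (49 of its 72 elements, about 68% of primes); PGL(2,5) (6T14) additionally contains elements of type 5+1, 4+1+1, 2+2+1+1 (69 of its 120 elements, about 58% of primes); S_6 (6T16) additionally contains elements of type 5+1, 4+2, 4+1+1, 3+2+1, 3+1+1+1, 2+2+1+1, 2+1+1+1+1 (544 of its 720 elements, about 76% of primes). None of the 37 primes tested shows any such pattern (for each of these groups the chance of that is below 10^-4), which rules them out. Hence G = C_6 (6T1), of order 6. The Galois group C_6 (6T1) has order 6, so the splitting field has degree 6 over Q.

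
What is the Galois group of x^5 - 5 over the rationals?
The polynomial f is an irreducible quintic over Q, so G = Gal(f/Q) is a transitive subgroup of S_5: one of C_5 (5T1, order 5), D_5 (5T2, order 10), F_20 (5T3, order 20), A_5 (5T4, order 60) or S_5 (5T5, order 120). The discriminant of f is 1953125, which is not a perfect square, so G is not contained in A_5. The transitive groups of degree 5 not contained in A_5 are: F_20 (5T3, order 20), S_5 (5T5, order 120). By Dedekind's theorem, for a prime p not dividing disc(f) the degrees of the irreducible factors of f mod p form the cycle type of an element of G. Factoring f modulo the 18 such primes p <= 67 (skipping 5, which divides the discriminant), each new pattern first appears at: mod 2: f = (x + 1)(x^4 + x^3 + x^2 + x + 1), pattern 4+1; mod 11: f = (x^5 + 6), pattern 5; mod 19: f = (x + 13)(x^2 + 11x + 17)(x^2 + 14x + 17), pattern 2+2+1; mod 31: f = (x + 3)(x + 6)(x + 12)(x + 17)(x + 24), pattern 1+1+1+1+1. No other pattern occurs in this range, so the set of observed cycle types is {4+1, 5, 2+2+1, 1+1+1+1+1}. The candidates containing elements of all these cycle types are F_20 (5T3) of order 20, S_5 (5T5) of order 120; the others are excluded. The observed types are precisely the cycle types that occur in F_20 (5T3). Each of the other remaining candidates has further cycle types, and by the Chebotarev density theorem the matching factorization patterns would occur for a proportion of primes equal to their share of the group: S_5 (5T5) additionally contains elements of type 3+2, 3+1+1, 2+1+1+1 (50 of its 120 elements, about 42% of primes). None of the 18 primes tested shows any such pattern (for each of these groups the chance of that is below 10^-4), which rules them out. Hence G = F_20 (5T3), of order 20.

F_20 (order 20)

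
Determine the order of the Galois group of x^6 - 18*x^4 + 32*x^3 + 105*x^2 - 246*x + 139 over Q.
120

The degree of the splitting field over Q equals the order of the Galois group, so first determine the group. The polynomial f is an irreducible sextic over Q, so G = Gal(f/Q) is one of the 16 transitive subgroups 6T1, ..., 6T16 of S_6. The discriminant of f is -391955289743808, which is not a perfect square, so G is not contained in A_6. The transitive groups of degree 6 not contained in A_6 are: C_6 (6T1, order 6), S_3 (6T2, order 6), D_6 (6T3, order 12), C_3 x S_3 (6T5, order 18), A_4 x C_2 (6T6, order 24), S_4 (6T8, order 24), S_3 x S_3 (6T9, order 36), S_4 x C_2 (6T11, order 48), (S_3 x S_3) : C_2 (6T13, order 72), PGL(2,5) (6T14, order 120), S_6 (6T16, order 720). By Dedekind's theorem, for a prime p not dividing disc(f) the degrees of the irreducible factors of f mod p form the cycle type of an element of G. Factoring f modulo the 21 such primes p <= 89 (skipping 2, 3, 7, which divide the discriminant), each new pattern first appears at: mod 5: f = (x^6 + 2x^4 + 2x^3 + 4x + 4), pattern 6; mod 11: f = (x + 9)(x^5 + 2x^4 + 8x^3 + 4x^2 + 3x + 2), pattern 5+1; mod 13: f = (x + 10)(x + 12)(x^4 + 4x^3 + 8x^2 + 3), pattern 4+1+1; mod 23: f = (x + 15)(x + 17)(x^2 + x + 10)(x^2 + 13x + 15), pattern 2+2+1+1; mod 43: f = (x^3 + 17x^2 + 34x + 37)(x^3 + 26x^2 + 22x + 27), pattern 3+3; mod 61: f = (x^2 + 12x + 44)(x^2 + 15x + 17)(x^2 + 34x + 43), pattern 2+2+2. No other pattern occurs in this range, so the set of observed cycle types is {6, 5+1, 4+1+1, 2+2+1+1, 3+3, 2+2+2}. The candidates containing elements of all these cycle types are PGL(2,5) (6T14) of order 120, S_6 (6T16) of order 720; the others are excluded. The observed types are precisely the cycle types that occur in PGL(2,5) (6T14) (apart from the identity). Each of the other remaining candidates has further cycle types, and by the Chebotarev density theorem the matching factorization patterns would occur for a proportion of primes equal to their share of the group: S_6 (6T16) additionally contains elements of type 4+2, 3+2+1, 3+1+1+1, 2+1+1+1+1 (265 of its 720 elements, about 37% of primes). None of the 21 primes tested shows any such pattern (for each of these groups the chance of that is below 10^-4), which rules them out. Hence G = PGL(2,5) (6T14), of order 120. The Galois group PGL(2,5) (6T14) has order 120, so the splitting field has degree 120 over Q.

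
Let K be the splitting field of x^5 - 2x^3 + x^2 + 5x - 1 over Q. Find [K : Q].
120

The degree of the splitting field over Q equals the order of the Galois group, so first determine the group. The polynomial f is an irreducible quintic over Q, so G = Gal(f/Q) is a transitive subgroup of S_5: one of C_5 (5T1, order 5), D_5 (5T2, order 10), F_20 (5T3, order 20), A_5 (5T4, order 60) or S_5 (5T5, order 120). The discriminant of f is 562324, which is not a perfect square, so G is not contained in A_5. The transitive groups of degree 5 not contained in A_5 are: F_20 (5T3, order 20), S_5 (5T5, order 120). By Dedekind's theorem, for a prime p not dividing disc(f) the degrees of the irreducible factors of f mod p form the cycle type of an element of G. Factoring f modulo the 5 such primes p <= 17 (skipping 2, 7, which divide the discriminant), each new pattern first appears at: mod 3: f = (x^5 + x^3 + x^2 + 2x + 2), pattern 5; mod 17: f = (x + 4)(x + 12)(x^3 + x^2 + 2x + 6), pattern 3+1+1. No other pattern occurs in this range, so the set of observed cycle types is {5, 3+1+1}. Among the candidates above, the only group containing elements of all these cycle types is S_5 (5T5) — F_20 (5T3) lacks at least one of them. Hence G = S_5 (5T5), of order 120. The Galois group S_5 (5T5) has order 120, so the splitting field has degree 120 over Q.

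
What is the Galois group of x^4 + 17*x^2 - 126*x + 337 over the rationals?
V_4, the Klein four-group

The polynomial is an irreducible quartic over Q and its discriminant is 12027070224 = 109668^2, a perfect square, so the Galois group is contained in A_4. The resolvent cubic y^3 - 17*y^2 - 1348*y + 7040 splits completely over Q, which gives the Klein four-group V_4.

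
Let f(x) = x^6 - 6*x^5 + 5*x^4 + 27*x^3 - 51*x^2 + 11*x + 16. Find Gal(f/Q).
The polynomial f is an irreducible sextic over Q, so G = Gal(f/Q) is one of the 16 transitive subgroups 6T1, ..., 6T16 of S_6. The discriminant of f is 30991489 = 5567^2, a perfect square, so G is contained in A_6. The transitive groups of degree 6 contained in A_6 are: A_4 (6T4, order 12), S_4 (6T7, order 24), (C_3 x C_3) : C_4 (6T10, order 36), PSL(2,5) (6T12, order 60), A_6 (6T15, order 360). By Dedekind's theorem, for a prime p not dividing disc(f) the degrees of the irreducible factors of f mod p form the cycle type of an element of G. Factoring f modulo the 21 such primes p <= 79 (skipping 19, which divides the discriminant), each new pattern first appears at: mod 2: f = (x)(x^5 + x^3 + x^2 + x + 1), pattern 5+1; mod 7: f = (x^3 + 2x^2 + 4x + 5)(x^3 + 6x^2 + 3x + 6), pattern 3+3; mod 61: f = (x + 1)(x + 23)(x^2 + 44x + 55)(x^2 + 48x + 60), pattern 2+2+1+1. No other pattern occurs in this range, so the set of observed cycle types is {5+1, 3+3, 2+2+1+1}. The candidates containing elements of all these cycle types are PSL(2,5) (6T12) of order 60, A_6 (6T15) of order 360; the others are excluded. The observed types are precisely the cycle types that occur in PSL(2,5) (6T12) (apart from the identity). Each of the other remaining candidates has further cycle types, and by the Chebotarev density theorem the matching factorization patterns would occur for a proportion of primes equal to their share of the group: A_6 (6T15) additionally contains elements of type 4+2, 3+1+1+1 (130 of its 360 elements, about 36% of primes). None of the 21 primes tested shows any such pattern (for each of these groups the chance of that is below 10^-4), which rules them out. Hence G = PSL(2,5) (6T12), of order 60.

PSL(2,5), A_5 acting on 6 points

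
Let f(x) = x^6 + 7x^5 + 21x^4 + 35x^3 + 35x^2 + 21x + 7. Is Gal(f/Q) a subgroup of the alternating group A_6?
The polynomial is irreducible of degree 6 over Q. Its discriminant is -16807, which is not a perfect square. A Galois group lies in the alternating group exactly when the discriminant is a square in Q, so the Galois group (C_6) is not contained in A_6.

No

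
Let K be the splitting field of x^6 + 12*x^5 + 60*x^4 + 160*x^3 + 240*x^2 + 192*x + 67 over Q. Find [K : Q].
6

The degree of the splitting field over Q equals the order of the Galois group, so first determine the group. The polynomial f is an irreducible sextic over Q, so G = Gal(f/Q) is one of the 16 transitive subgroups 6T1, ..., 6T16 of S_6. The discriminant of f is -11337408, which is not a perfect square, so G is not contained in A_6. The transitive groups of degree 6 not contained in A_6 are: C_6 (6T1, order 6), S_3 (6T2, order 6), D_6 (6T3, order 12), C_3 x S_3 (6T5, order 18), A_4 x C_2 (6T6, order 24), S_4 (6T8, order 24), S_3 x S_3 (6T9, order 36), S_4 x C_2 (6T11, order 48), (S_3 x S_3) : C_2 (6T13, order 72), PGL(2,5) (6T14, order 120), S_6 (6T16, order 720). By Dedekind's theorem, for a prime p not dividing disc(f) the degrees of the irreducible factors of f mod p form the cycle type of an element of G. Factoring f modulo the 23 such primes p <= 97 (skipping 2, 3, which divide the discriminant), each new pattern first appears at: mod 5: f = (x^2 + 3)(x^2 + 3x + 4)(x^2 + 4x + 1), pattern 2+2+2; mod 7: f = (x^3 + 6x^2 + 5x + 3)(x^3 + 6x^2 + 5x + 6), pattern 3+3; mod 61: f = (x + 5)(x + 21)(x + 24)(x + 41)(x + 44)(x + 60), pattern 1+1+1+1+1+1. No other pattern occurs in this range, so the set of observed cycle types is {2+2+2, 3+3, 1+1+1+1+1+1}. The candidates containing elements of all these cycle types are C_6 (6T1) of order 6, S_3 (6T2) of order 6, D_6 (6T3) of order 12, C_3 x S_3 (6T5) of order 18, A_4 x C_2 (6T6) of order 24, S_4 (6T8) of order 24, S_3 x S_3 (6T9) of order 36, S_4 x C_2 (6T11) of order 48, (S_3 x S_3) : C_2 (6T13) of order 72, PGL(2,5) (6T14) of order 120, S_6 (6T16) of order 720; the others are excluded. The observed types are precisely the cycle types that occur in S_3 (6T2). Each of the other remaining candidates has further cycle types, and by the Chebotarev density theorem the matching factorization patterns would occur for a proportion of primes equal to their share of the group: C_6 (6T1) additionally contains elements of type 6 (2 of its 6 elements, about 33% of primes); D_6 (6T3) additionally contains elements of type 6, 2+2+1+1 (5 of its 12 elements, about 42% of primes); C_3 x S_3 (6T5) additionally contains elements of type 6, 3+1+1+1 (10 of its 18 elements, about 56% of primes); A_4 x C_2 (6T6) additionally contains elements of type 6, 2+2+1+1, 2+1+1+1+1 (14 of its 24 elements, about 58% of primes); S_4 (6T8) additionally contains elements of type 4+1+1, 2+2+1+1 (9 of its 24 elements, about 38% of primes); S_3 x S_3 (6T9) additionally contains elements of type 6, 3+1+1+1, 2+2+1+1 (25 of its 36 elements, about 69% of primes); S_4 x C_2 (6T11) additionally contains elements of type 6, 4+2, 4+1+1, 2+2+1+1, 2+1+1+1+1 (32 of its 48 elements, about 67% of primes); (S_3 x S_3) : C_2 (6T13) additionally contains elements of type 6, 4+2, 3+2+1, 3+1+1+1, 2+2+1+1, 2+1+1+1+1 (61 of its 72 elements, about 85% of primes); PGL(2,5) (6T14) additionally contains elements of type 6, 5+1, 4+1+1, 2+2+1+1 (89 of its 120 elements, about 74% of primes); S_6 (6T16) additionally contains elements of type 6, 5+1, 4+2, 4+1+1, 3+2+1, 3+1+1+1, 2+2+1+1, 2+1+1+1+1 (664 of its 720 elements, about 92% of primes). None of the 23 primes tested shows any such pattern (for each of these groups the chance of that is below 10^-4), which rules them out. Hence G = S_3 (6T2), of order 6. The Galois group S_3 (6T2) has order 6, so the splitting field has degree 6 over Q.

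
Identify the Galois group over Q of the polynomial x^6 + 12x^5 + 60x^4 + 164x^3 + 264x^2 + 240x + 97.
D_6

The polynomial f is an irreducible sextic over Q, so G = Gal(f/Q) is one of the 16 transitive subgroups 6T1, ..., 6T16 of S_6. The discriminant of f is 1259712, which is not a perfect square, so G is not contained in A_6. The transitive groups of degree 6 not contained in A_6 are: C_6 (6T1, order 6), S_3 (6T2, order 6), D_6 (6T3, order 12), C_3 x S_3 (6T5, order 18), A_4 x C_2 (6T6, order 24), S_4 (6T8, order 24), S_3 x S_3 (6T9, order 36), S_4 x C_2 (6T11, order 48), (S_3 x S_3) : C_2 (6T13, order 72), PGL(2,5) (6T14, order 120), S_6 (6T16, order 720). By Dedekind's theorem, for a prime p not dividing disc(f) the degrees of the irreducible factors of f mod p form the cycle type of an element of G. Factoring f modulo the 79 such primes p <= 419 (skipping 2, 3, which divide the discriminant), each new pattern first appears at: mod 5: f = (x^6 + 2x^5 + 4x^3 + 4x^2 + 2), pattern 6; mod 7: f = (x^2 + 4)(x^2 + 2x + 2)(x^2 + 3x + 6), pattern 2+2+2; mod 11: f = (x + 4)(x + 8)(x^2 + 2x + 4)(x^2 + 9x + 6), pattern 2+2+1+1; mod 13: f = (x^3 + 6x^2 + 12x + 1)(x^3 + 6x^2 + 12x + 6), pattern 3+3; mod 97: f = (x)(x + 20)(x + 29)(x + 33)(x + 50)(x + 74), pattern 1+1+1+1+1+1. No other pattern occurs in this range, so the set of observed cycle types is {6, 2+2+2, 2+2+1+1, 3+3, 1+1+1+1+1+1}. The candidates containing elements of all these cycle types are D_6 (6T3) of order 12, A_4 x C_2 (6T6) of order 24, S_3 x S_3 (6T9) of order 36, S_4 x C_2 (6T11) of order 48, (S_3 x S_3) : C_2 (6T13) of order 72, PGL(2,5) (6T14) of order 120, S_6 (6T16) of order 720; the others are excluded. The observed types are precisely the cycle types that occur in D_6 (6T3). Each of the other remaining candidates has further cycle types, and by the Chebotarev density theorem the matching factorization patterns would occur for a proportion of primes equal to their share of the group: A_4 x C_2 (6T6) additionally contains elements of type 2+1+1+1+1 (3 of its 24 elements, about 12% of primes); S_3 x S_3 (6T9) additionally contains elements of type 3+1+1+1 (4 of its 36 elements, about 11% of primes); S_4 x C_2 (6T11) additionally contains elements of type 4+2, 4+1+1, 2+1+1+1+1 (15 of its 48 elements, about 31% of primes); (S_3 x S_3) : C_2 (6T13) additionally contains elements of type 4+2, 3+2+1, 3+1+1+1, 2+1+1+1+1 (40 of its 72 elements, about 56% of primes); PGL(2,5) (6T14) additionally contains elements of type 5+1, 4+1+1 (54 of its 120 elements, about 45% of primes); S_6 (6T16) additionally contains elements of type 5+1, 4+2, 4+1+1, 3+2+1, 3+1+1+1, 2+1+1+1+1 (499 of its 720 elements, about 69% of primes). None of the 79 primes tested shows any such pattern (for each of these groups the chance of that is below 10^-4), which rules them out. Hence G = D_6 (6T3), of order 12.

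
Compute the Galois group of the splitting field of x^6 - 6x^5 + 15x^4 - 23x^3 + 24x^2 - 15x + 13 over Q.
C_3 x S_3, the group 6T5 of order 18

The polynomial f is an irreducible sextic over Q, so G = Gal(f/Q) is one of the 16 transitive subgroups 6T1, ..., 6T16 of S_6. The discriminant of f is -1162261467, which is not a perfect square, so G is not contained in A_6. The transitive groups of degree 6 not contained in A_6 are: C_6 (6T1, order 6), S_3 (6T2, order 6), D_6 (6T3, order 12), C_3 x S_3 (6T5, order 18), A_4 x C_2 (6T6, order 24), S_4 (6T8, order 24), S_3 x S_3 (6T9, order 36), S_4 x C_2 (6T11, order 48), (S_3 x S_3) : C_2 (6T13, order 72), PGL(2,5) (6T14, order 120), S_6 (6T16, order 720). By Dedekind's theorem, for a prime p not dividing disc(f) the degrees of the irreducible factors of f mod p form the cycle type of an element of G. Factoring f modulo the 33 such primes p <= 139 (skipping 3, which divides the discriminant), each new pattern first appears at: mod 2: f = (x^6 + x^4 + x^3 + x + 1), pattern 6; mod 7: f = (x + 2)(x + 4)(x + 5)(x^3 + 4x^2 + 3x + 4), pattern 3+1+1+1; mod 17: f = (x^2 + 4x + 10)(x^2 + 11x + 3)(x^2 + 13x + 1), pattern 2+2+2; mod 19: f = (x^3 + 16x^2 + 3x + 1)(x^3 + 16x^2 + 3x + 13), pattern 3+3; mod 73: f = (x + 26)(x + 34)(x + 48)(x + 49)(x + 60)(x + 69), pattern 1+1+1+1+1+1. No other pattern occurs in this range, so the set of observed cycle types is {6, 3+1+1+1, 2+2+2, 3+3, 1+1+1+1+1+1}. The candidates containing elements of all these cycle types are C_3 x S_3 (6T5) of order 18, S_3 x S_3 (6T9) of order 36, (S_3 x S_3) : C_2 (6T13) of order 72, S_6 (6T16) of order 720; the others are excluded. The observed types are precisely the cycle types that occur in C_3 x S_3 (6T5). Each of the other remaining candidates has further cycle types, and by the Chebotarev density theorem the matching factorization patterns would occur for a proportion of primes equal to their share of the group: S_3 x S_3 (6T9) additionally contains elements of type 2+2+1+1 (9 of its 36 elements, about 25% of primes); (S_3 x S_3) : C_2 (6T13) additionally contains elements of type 4+2, 3+2+1, 2+2+1+1, 2+1+1+1+1 (45 of its 72 elements, about 62% of primes); S_6 (6T16) additionally contains elements of type 5+1, 4+2, 4+1+1, 3+2+1, 2+2+1+1, 2+1+1+1+1 (504 of its 720 elements, about 70% of primes). None of the 33 primes tested shows any such pattern (for each of these groups the chance of that is below 10^-4), which rules them out. Hence G = C_3 x S_3 (6T5), of order 18.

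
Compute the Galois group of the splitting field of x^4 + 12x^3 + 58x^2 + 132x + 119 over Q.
The polynomial is an irreducible quartic over Q and its discriminant is 2048, which is not a perfect square, so the Galois group is not contained in A_4. The resolvent cubic y^3 - 58*y^2 + 1108*y - 6952 has exactly one rational root, so the Galois group is C_4 or D_4. The quartic becomes reducible over Q(sqrt(disc)), so the group is C_4.

C_4 (order 4)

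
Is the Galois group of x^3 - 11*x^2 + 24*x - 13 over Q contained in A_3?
The polynomial is irreducible of degree 3 over Q. Its discriminant is 2401 = 49^2, a perfect square. A Galois group lies in the alternating group exactly when the discriminant is a square in Q, so the Galois group (C_3) is contained in A_3.

Yes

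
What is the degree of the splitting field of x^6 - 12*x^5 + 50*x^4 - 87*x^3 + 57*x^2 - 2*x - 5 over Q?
60

The degree of the splitting field over Q equals the order of the Galois group, so first determine the group. The polynomial f is an irreducible sextic over Q, so G = Gal(f/Q) is one of the 16 transitive subgroups 6T1, ..., 6T16 of S_6. The discriminant of f is 30991489 = 5567^2, a perfect square, so G is contained in A_6. The transitive groups of degree 6 contained in A_6 are: A_4 (6T4, order 12), S_4 (6T7, order 24), (C_3 x C_3) : C_4 (6T10, order 36), PSL(2,5) (6T12, order 60), A_6 (6T15, order 360). By Dedekind's theorem, for a prime p not dividing disc(f) the degrees of the irreducible factors of f mod p form the cycle type of an element of G. Factoring f modulo the 21 such primes p <= 79 (skipping 19, which divides the discriminant), each new pattern first appears at: mod 2: f = (x + 1)(x^5 + x^4 + x^3 + x + 1), pattern 5+1; mod 7: f = (x^3 + 3x^2 + x + 1)(x^3 + 6x^2 + 3x + 2), pattern 3+3; mod 61: f = (x + 35)(x + 57)(x^2 + 7x + 30)(x^2 + 11x + 13), pattern 2+2+1+1. No other pattern occurs in this range, so the set of observed cycle types is {5+1, 3+3, 2+2+1+1}. The candidates containing elements of all these cycle types are PSL(2,5) (6T12) of order 60, A_6 (6T15) of order 360; the others are excluded. The observed types are precisely the cycle types that occur in PSL(2,5) (6T12) (apart from the identity). Each of the other remaining candidates has further cycle types, and by the Chebotarev density theorem the matching factorization patterns would occur for a proportion of primes equal to their share of the group: A_6 (6T15) additionally contains elements of type 4+2, 3+1+1+1 (130 of its 360 elements, about 36% of primes). None of the 21 primes tested shows any such pattern (for each of these groups the chance of that is below 10^-4), which rules them out. Hence G = PSL(2,5) (6T12), of order 60. The Galois group PSL(2,5) (6T12) has order 60, so the splitting field has degree 60 over Q.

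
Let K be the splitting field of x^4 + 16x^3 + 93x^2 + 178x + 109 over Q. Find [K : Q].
4

The degree of the splitting field over Q equals the order of the Galois group, so first determine the group. The polynomial is an irreducible quartic over Q and its discriminant is 17740944 = 4212^2, a perfect square, so the Galois group is contained in A_4. The resolvent cubic y^3 - 93*y^2 + 2412*y - 19040 splits completely over Q, which gives the Klein four-group V_4. The Galois group V_4 (4T2) has order 4, so the splitting field has degree 4 over Q.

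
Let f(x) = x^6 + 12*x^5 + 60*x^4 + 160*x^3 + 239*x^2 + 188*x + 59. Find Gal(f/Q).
The polynomial f is an irreducible sextic over Q, so G = Gal(f/Q) is one of the 16 transitive subgroups 6T1, ..., 6T16 of S_6. The discriminant of f is 33856 = 184^2, a perfect square, so G is contained in A_6. The transitive groups of degree 6 contained in A_6 are: A_4 (6T4, order 12), S_4 (6T7, order 24), (C_3 x C_3) : C_4 (6T10, order 36), PSL(2,5) (6T12, order 60), A_6 (6T15, order 360). By Dedekind's theorem, for a prime p not dividing disc(f) the degrees of the irreducible factors of f mod p form the cycle type of an element of G. Factoring f modulo the 79 such primes p <= 419 (skipping 2, 23, which divide the discriminant), each new pattern first appears at: mod 3: f = (x^3 + x^2 + 2)(x^3 + 2x^2 + x + 1), pattern 3+3; mod 5: f = (x^2 + 4x + 2)(x^4 + 3x^3 + x^2 + 2), pattern 4+2; mod 19: f = (x + 7)(x + 16)(x^2 + 13x + 18)(x^2 + 14x + 1), pattern 2+2+1+1; mod 223: f = (x + 18)(x + 59)(x + 80)(x + 147)(x + 168)(x + 209), pattern 1+1+1+1+1+1. No other pattern occurs in this range, so the set of observed cycle types is {3+3, 4+2, 2+2+1+1, 1+1+1+1+1+1}. The candidates containing elements of all these cycle types are S_4 (6T7) of order 24, (C_3 x C_3) : C_4 (6T10) of order 36, A_6 (6T15) of order 360; the others are excluded. The observed types are precisely the cycle types that occur in S_4 (6T7). Each of the other remaining candidates has further cycle types, and by the Chebotarev density theorem the matching factorization patterns would occur for a proportion of primes equal to their share of the group: (C_3 x C_3) : C_4 (6T10) additionally contains elements of type 3+1+1+1 (4 of its 36 elements, about 11% of primes); A_6 (6T15) additionally contains elements of type 5+1, 3+1+1+1 (184 of its 360 elements, about 51% of primes). None of the 79 primes tested shows any such pattern (for each of these groups the chance of that is below 10^-4), which rules them out. Hence G = S_4 (6T7), of order 24.

S_4 (order 24)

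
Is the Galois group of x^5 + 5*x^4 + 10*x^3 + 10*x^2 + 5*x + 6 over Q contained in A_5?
The polynomial is irreducible of degree 5 over Q. Its discriminant is 1953125, which is not a perfect square. A Galois group lies in the alternating group exactly when the discriminant is a square in Q, so the Galois group (F_20) is not contained in A_5.

No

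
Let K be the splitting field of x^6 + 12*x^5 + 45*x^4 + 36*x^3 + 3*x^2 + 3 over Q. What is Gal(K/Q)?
The polynomial f is an irreducible sextic over Q, so G = Gal(f/Q) is one of the 16 transitive subgroups 6T1, ..., 6T16 of S_6. The discriminant of f is -860859187200, which is not a perfect square, so G is not contained in A_6. The transitive groups of degree 6 not contained in A_6 are: C_6 (6T1, order 6), S_3 (6T2, order 6), D_6 (6T3, order 12), C_3 x S_3 (6T5, order 18), A_4 x C_2 (6T6, order 24), S_4 (6T8, order 24), S_3 x S_3 (6T9, order 36), S_4 x C_2 (6T11, order 48), (S_3 x S_3) : C_2 (6T13, order 72), PGL(2,5) (6T14, order 120), S_6 (6T16, order 720). By Dedekind's theorem, for a prime p not dividing disc(f) the degrees of the irreducible factors of f mod p form the cycle type of an element of G. Factoring f modulo the 23 such primes p <= 103 (skipping 2, 3, 5, 31, which divide the discriminant), each new pattern first appears at: mod 7: f = (x^3 + x^2 + 3x + 5)(x^3 + 4x^2 + 3x + 2), pattern 3+3; mod 11: f = (x^2 + x + 4)(x^2 + 2x + 10)(x^2 + 9x + 2), pattern 2+2+2; mod 43: f = (x + 3)(x + 4)(x + 6)(x + 20)(x + 27)(x + 38), pattern 1+1+1+1+1+1. No other pattern occurs in this range, so the set of observed cycle types is {3+3, 2+2+2, 1+1+1+1+1+1}. The candidates containing elements of all these cycle types are C_6 (6T1) of order 6, S_3 (6T2) of order 6, D_6 (6T3) of order 12, C_3 x S_3 (6T5) of order 18, A_4 x C_2 (6T6) of order 24, S_4 (6T8) of order 24, S_3 x S_3 (6T9) of order 36, S_4 x C_2 (6T11) of order 48, (S_3 x S_3) : C_2 (6T13) of order 72, PGL(2,5) (6T14) of order 120, S_6 (6T16) of order 720; the others are excluded. The observed types are precisely the cycle types that occur in S_3 (6T2). Each of the other remaining candidates has further cycle types, and by the Chebotarev density theorem the matching factorization patterns would occur for a proportion of primes equal to their share of the group: C_6 (6T1) additionally contains elements of type 6 (2 of its 6 elements, about 33% of primes); D_6 (6T3) additionally contains elements of type 6, 2+2+1+1 (5 of its 12 elements, about 42% of primes); C_3 x S_3 (6T5) additionally contains elements of type 6, 3+1+1+1 (10 of its 18 elements, about 56% of primes); A_4 x C_2 (6T6) additionally contains elements of type 6, 2+2+1+1, 2+1+1+1+1 (14 of its 24 elements, about 58% of primes); S_4 (6T8) additionally contains elements of type 4+1+1, 2+2+1+1 (9 of its 24 elements, about 38% of primes); S_3 x S_3 (6T9) additionally contains elements of type 6, 3+1+1+1, 2+2+1+1 (25 of its 36 elements, about 69% of primes); S_4 x C_2 (6T11) additionally contains elements of type 6, 4+2, 4+1+1, 2+2+1+1, 2+1+1+1+1 (32 of its 48 elements, about 67% of primes); (S_3 x S_3) : C_2 (6T13) additionally contains elements of type 6, 4+2, 3+2+1, 3+1+1+1, 2+2+1+1, 2+1+1+1+1 (61 of its 72 elements, about 85% of primes); PGL(2,5) (6T14) additionally contains elements of type 6, 5+1, 4+1+1, 2+2+1+1 (89 of its 120 elements, about 74% of primes); S_6 (6T16) additionally contains elements of type 6, 5+1, 4+2, 4+1+1, 3+2+1, 3+1+1+1, 2+2+1+1, 2+1+1+1+1 (664 of its 720 elements, about 92% of primes). None of the 23 primes tested shows any such pattern (for each of these groups the chance of that is below 10^-4), which rules them out. Hence G = S_3 (6T2), of order 6.

S_3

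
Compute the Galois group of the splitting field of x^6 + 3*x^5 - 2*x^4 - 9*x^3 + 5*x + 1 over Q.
S_3

The polynomial f is an irreducible sextic over Q, so G = Gal(f/Q) is one of the 16 transitive subgroups 6T1, ..., 6T16 of S_6. The discriminant of f is 810448, which is not a perfect square, so G is not contained in A_6. The transitive groups of degree 6 not contained in A_6 are: C_6 (6T1, order 6), S_3 (6T2, order 6), D_6 (6T3, order 12), C_3 x S_3 (6T5, order 18), A_4 x C_2 (6T6, order 24), S_4 (6T8, order 24), S_3 x S_3 (6T9, order 36), S_4 x C_2 (6T11, order 48), (S_3 x S_3) : C_2 (6T13, order 72), PGL(2,5) (6T14, order 120), S_6 (6T16, order 720). By Dedekind's theorem, for a prime p not dividing disc(f) the degrees of the irreducible factors of f mod p form the cycle type of an element of G. Factoring f modulo the 23 such primes p <= 97 (skipping 2, 37, which divide the discriminant), each new pattern first appears at: mod 3: f = (x^3 + x^2 + 2x + 1)(x^3 + 2x^2 + 1), pattern 3+3; mod 5: f = (x^2 + 2)(x^2 + x + 1)(x^2 + 2x + 3), pattern 2+2+2; mod 67: f = (x + 3)(x + 19)(x + 31)(x + 37)(x + 49)(x + 65), pattern 1+1+1+1+1+1. No other pattern occurs in this range, so the set of observed cycle types is {3+3, 2+2+2, 1+1+1+1+1+1}. The candidates containing elements of all these cycle types are C_6 (6T1) of order 6, S_3 (6T2) of order 6, D_6 (6T3) of order 12, C_3 x S_3 (6T5) of order 18, A_4 x C_2 (6T6) of order 24, S_4 (6T8) of order 24, S_3 x S_3 (6T9) of order 36, S_4 x C_2 (6T11) of order 48, (S_3 x S_3) : C_2 (6T13) of order 72, PGL(2,5) (6T14) of order 120, S_6 (6T16) of order 720; the others are excluded. The observed types are precisely the cycle types that occur in S_3 (6T2). Each of the other remaining candidates has further cycle types, and by the Chebotarev density theorem the matching factorization patterns would occur for a proportion of primes equal to their share of the group: C_6 (6T1) additionally contains elements of type 6 (2 of its 6 elements, about 33% of primes); D_6 (6T3) additionally contains elements of type 6, 2+2+1+1 (5 of its 12 elements, about 42% of primes); C_3 x S_3 (6T5) additionally contains elements of type 6, 3+1+1+1 (10 of its 18 elements, about 56% of primes); A_4 x C_2 (6T6) additionally contains elements of type 6, 2+2+1+1, 2+1+1+1+1 (14 of its 24 elements, about 58% of primes); S_4 (6T8) additionally contains elements of type 4+1+1, 2+2+1+1 (9 of its 24 elements, about 38% of primes); S_3 x S_3 (6T9) additionally contains elements of type 6, 3+1+1+1, 2+2+1+1 (25 of its 36 elements, about 69% of primes); S_4 x C_2 (6T11) additionally contains elements of type 6, 4+2, 4+1+1, 2+2+1+1, 2+1+1+1+1 (32 of its 48 elements, about 67% of primes); (S_3 x S_3) : C_2 (6T13) additionally contains elements of type 6, 4+2, 3+2+1, 3+1+1+1, 2+2+1+1, 2+1+1+1+1 (61 of its 72 elements, about 85% of primes); PGL(2,5) (6T14) additionally contains elements of type 6, 5+1, 4+1+1, 2+2+1+1 (89 of its 120 elements, about 74% of primes); S_6 (6T16) additionally contains elements of type 6, 5+1, 4+2, 4+1+1, 3+2+1, 3+1+1+1, 2+2+1+1, 2+1+1+1+1 (664 of its 720 elements, about 92% of primes). None of the 23 primes tested shows any such pattern (for each of these groups the chance of that is below 10^-4), which rules them out. Hence G = S_3 (6T2), of order 6.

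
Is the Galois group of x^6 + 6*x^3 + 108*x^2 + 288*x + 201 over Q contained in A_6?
The polynomial is irreducible of degree 6 over Q. Its discriminant is -941328478973952, which is not a perfect square. A Galois group lies in the alternating group exactly when the discriminant is a square in Q, so the Galois group (S_3) is not contained in A_6.

No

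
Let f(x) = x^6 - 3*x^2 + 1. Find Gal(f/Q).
The polynomial f is an irreducible sextic over Q, so G = Gal(f/Q) is one of the 16 transitive subgroups 6T1, ..., 6T16 of S_6. The discriminant of f is -419904, which is not a perfect square, so G is not contained in A_6. The transitive groups of degree 6 not contained in A_6 are: C_6 (6T1, order 6), S_3 (6T2, order 6), D_6 (6T3, order 12), C_3 x S_3 (6T5, order 18), A_4 x C_2 (6T6, order 24), S_4 (6T8, order 24), S_3 x S_3 (6T9, order 36), S_4 x C_2 (6T11, order 48), (S_3 x S_3) : C_2 (6T13, order 72), PGL(2,5) (6T14, order 120), S_6 (6T16, order 720). By Dedekind's theorem, for a prime p not dividing disc(f) the degrees of the irreducible factors of f mod p form the cycle type of an element of G. Factoring f modulo the 33 such primes p <= 149 (skipping 2, 3, which divide the discriminant), each new pattern first appears at: mod 5: f = (x^3 + 2x^2 + 2x + 3)(x^3 + 3x^2 + 2x + 2), pattern 3+3; mod 7: f = (x^6 + 4x^2 + 1), pattern 6; mod 17: f = (x + 8)(x + 9)(x^2 + 3)(x^2 + 10), pattern 2+2+1+1; mod 19: f = (x + 3)(x + 8)(x + 11)(x + 16)(x^2 + 16), pattern 2+1+1+1+1; mod 71: f = (x^2 + 16)(x^2 + 25)(x^2 + 30), pattern 2+2+2. No other pattern occurs in this range, so the set of observed cycle types is {3+3, 6, 2+2+1+1, 2+1+1+1+1, 2+2+2}. The candidates containing elements of all these cycle types are A_4 x C_2 (6T6) of order 24, S_4 x C_2 (6T11) of order 48, (S_3 x S_3) : C_2 (6T13) of order 72, S_6 (6T16) of order 720; the others are excluded. The observed types are precisely the cycle types that occur in A_4 x C_2 (6T6) (apart from the identity). Each of the other remaining candidates has further cycle types, and by the Chebotarev density theorem the matching factorization patterns would occur for a proportion of primes equal to their share of the group: S_4 x C_2 (6T11) additionally contains elements of type 4+2, 4+1+1 (12 of its 48 elements, about 25% of primes); (S_3 x S_3) : C_2 (6T13) additionally contains elements of type 4+2, 3+2+1, 3+1+1+1 (34 of its 72 elements, about 47% of primes); S_6 (6T16) additionally contains elements of type 5+1, 4+2, 4+1+1, 3+2+1, 3+1+1+1 (484 of its 720 elements, about 67% of primes). None of the 33 primes tested shows any such pattern (for each of these groups the chance of that is below 10^-4), which rules them out. Hence G = A_4 x C_2 (6T6), of order 24.

A_4 x C_2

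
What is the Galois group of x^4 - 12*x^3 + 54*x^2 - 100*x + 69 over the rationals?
The polynomial is an irreducible quartic over Q and its discriminant is 331776 = 576^2, a perfect square, so the Galois group is contained in A_4. The resolvent cubic y^3 - 54*y^2 + 924*y - 5032 is irreducible over Q. An irreducible resolvent with square discriminant gives A_4.

4T4: A_4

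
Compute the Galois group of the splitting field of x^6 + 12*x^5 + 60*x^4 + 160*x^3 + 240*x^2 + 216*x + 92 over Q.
A_6

The polynomial f is an irreducible sextic over Q, so G = Gal(f/Q) is one of the 16 transitive subgroups 6T1, ..., 6T16 of S_6. The discriminant of f is 746496000000 = 864000^2, a perfect square, so G is contained in A_6. The transitive groups of degree 6 contained in A_6 are: A_4 (6T4, order 12), S_4 (6T7, order 24), (C_3 x C_3) : C_4 (6T10, order 36), PSL(2,5) (6T12, order 60), A_6 (6T15, order 360). By Dedekind's theorem, for a prime p not dividing disc(f) the degrees of the irreducible factors of f mod p form the cycle type of an element of G. Factoring f modulo the 6 such primes p <= 23 (skipping 2, 3, 5, which divide the discriminant), each new pattern first appears at: mod 7: f = (x + 5)(x^5 + 4x^3 + 2x + 3), pattern 5+1; mod 23: f = (x)(x + 9)(x + 14)(x^3 + 12x^2 + 3x + 5), pattern 3+1+1+1. No other pattern occurs in this range, so the set of observed cycle types is {5+1, 3+1+1+1}. Among the candidates above, the only group containing elements of all these cycle types is A_6 (6T15) — each of A_4 (6T4), S_4 (6T7), (C_3 x C_3) : C_4 (6T10), PSL(2,5) (6T12) lacks at least one of them. Hence G = A_6 (6T15), of order 360.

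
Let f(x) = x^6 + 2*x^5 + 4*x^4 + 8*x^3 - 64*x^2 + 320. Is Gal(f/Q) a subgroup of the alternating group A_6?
The polynomial is irreducible of degree 6 over Q. Its discriminant is 564385546240000 = 23756800^2, a perfect square. A Galois group lies in the alternating group exactly when the discriminant is a square in Q, so the Galois group ((C_3 x C_3) : C_4) is contained in A_6.

Yes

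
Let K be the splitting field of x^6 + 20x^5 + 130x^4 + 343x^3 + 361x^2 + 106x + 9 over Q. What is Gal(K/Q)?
PSL(2,5) (also written A5(6))

The polynomial f is an irreducible sextic over Q, so G = Gal(f/Q) is one of the 16 transitive subgroups 6T1, ..., 6T16 of S_6. The discriminant of f is 3646117689361 = 1909481^2, a perfect square, so G is contained in A_6. The transitive groups of degree 6 contained in A_6 are: A_4 (6T4, order 12), S_4 (6T7, order 24), (C_3 x C_3) : C_4 (6T10, order 36), PSL(2,5) (6T12, order 60), A_6 (6T15, order 360). By Dedekind's theorem, for a prime p not dividing disc(f) the degrees of the irreducible factors of f mod p form the cycle type of an element of G. Factoring f modulo the 21 such primes p <= 83 (skipping 7, 19, which divide the discriminant), each new pattern first appears at: mod 2: f = (x + 1)(x^5 + x^4 + x^3 + x + 1), pattern 5+1; mod 11: f = (x^3 + 2x^2 + 10x + 3)(x^3 + 7x^2 + 7x + 3), pattern 3+3; mod 61: f = (x + 4)(x + 27)(x^2 + 25x + 47)(x^2 + 25x + 57), pattern 2+2+1+1. No other pattern occurs in this range, so the set of observed cycle types is {5+1, 3+3, 2+2+1+1}. The candidates containing elements of all these cycle types are PSL(2,5) (6T12) of order 60, A_6 (6T15) of order 360; the others are excluded. The observed types are precisely the cycle types that occur in PSL(2,5) (6T12) (apart from the identity). Each of the other remaining candidates has further cycle types, and by the Chebotarev density theorem the matching factorization patterns would occur for a proportion of primes equal to their share of the group: A_6 (6T15) additionally contains elements of type 4+2, 3+1+1+1 (130 of its 360 elements, about 36% of primes). None of the 21 primes tested shows any such pattern (for each of these groups the chance of that is below 10^-4), which rules them out. Hence G = PSL(2,5) (6T12), of order 60.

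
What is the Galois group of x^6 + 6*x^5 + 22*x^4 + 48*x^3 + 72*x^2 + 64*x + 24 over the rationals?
S_4 x C_2 (also written S4xC2)

The polynomial f is an irreducible sextic over Q, so G = Gal(f/Q) is one of the 16 transitive subgroups 6T1, ..., 6T16 of S_6. The discriminant of f is -251920384, which is not a perfect square, so G is not contained in A_6. The transitive groups of degree 6 not contained in A_6 are: C_6 (6T1, order 6), S_3 (6T2, order 6), D_6 (6T3, order 12), C_3 x S_3 (6T5, order 18), A_4 x C_2 (6T6, order 24), S_4 (6T8, order 24), S_3 x S_3 (6T9, order 36), S_4 x C_2 (6T11, order 48), (S_3 x S_3) : C_2 (6T13, order 72), PGL(2,5) (6T14, order 120), S_6 (6T16, order 720). By Dedekind's theorem, for a prime p not dividing disc(f) the degrees of the irreducible factors of f mod p form the cycle type of an element of G. Factoring f modulo the 17 such primes p <= 67 (skipping 2, 31, which divide the discriminant), each new pattern first appears at: mod 3: f = (x)(x + 2)(x^4 + x^3 + 2x^2 + 2x + 2), pattern 4+1+1; mod 5: f = (x^3 + 2x^2 + 1)(x^3 + 4x^2 + 4x + 4), pattern 3+3; mod 7: f = (x^6 + 6x^5 + x^4 + 6x^3 + 2x^2 + x + 3), pattern 6; mod 11: f = (x^2 + 2x + 5)(x^2 + 5x + 10)(x^2 + 10x + 4), pattern 2+2+2; mod 13: f = (x^2 + 2x + 8)(x^4 + 4x^3 + 6x^2 + 4x + 3), pattern 4+2; mod 37: f = (x + 19)(x + 20)(x^2 + 12x + 23)(x^2 + 29x + 3), pattern 2+2+1+1; mod 47: f = (x + 12)(x + 15)(x + 34)(x + 37)(x^2 + 2x + 43), pattern 2+1+1+1+1. No other pattern occurs in this range, so the set of observed cycle types is {4+1+1, 3+3, 6, 2+2+2, 4+2, 2+2+1+1, 2+1+1+1+1}. The candidates containing elements of all these cycle types are S_4 x C_2 (6T11) of order 48, S_6 (6T16) of order 720; the others are excluded. The observed types are precisely the cycle types that occur in S_4 x C_2 (6T11) (apart from the identity). Each of the other remaining candidates has further cycle types, and by the Chebotarev density theorem the matching factorization patterns would occur for a proportion of primes equal to their share of the group: S_6 (6T16) additionally contains elements of type 5+1, 3+2+1, 3+1+1+1 (304 of its 720 elements, about 42% of primes). None of the 17 primes tested shows any such pattern (for each of these groups the chance of that is below 10^-4), which rules them out. Hence G = S_4 x C_2 (6T11), of order 48.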